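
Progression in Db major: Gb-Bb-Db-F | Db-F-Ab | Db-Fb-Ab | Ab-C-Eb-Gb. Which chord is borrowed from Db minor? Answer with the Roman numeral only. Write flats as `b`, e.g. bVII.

i

Db major has the diatonic set Db, Ebm, Fm, Gb, Ab, Bbm, Cdim. Gb–Bb–Db–F = Gbmaj7, Db–F–Ab = Db and Ab–C–Eb–Gb = Ab7 are all diatonic. Db–Fb–Ab is not: scale degree 1 in Db major carries Db (I). In Db minor the chord on that degree is Dbm, so here it functions as i, borrowed from the parallel minor.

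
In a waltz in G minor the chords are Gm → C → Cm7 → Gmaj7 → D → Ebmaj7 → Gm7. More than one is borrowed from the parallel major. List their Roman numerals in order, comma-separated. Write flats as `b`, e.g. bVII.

The diatonic triads in G minor (with V from harmonic minor) are Gm, Adim, Bb, Cm, D, Eb, F. Gm, Cm7, D, Ebmaj7 and Gm7 are all diatonic. C (C–E–G) doesn't fit — on degree 4 G minor would have Cm (iv). C is the degree-4 chord of G major, so it is the borrowed IV. But Gmaj7 (G–B–D–F#) is foreign: the diatonic i on degree 1 is Gm, whereas Gmaj7 comes from G major. It is labeled Imaj7.

IV, Imaj7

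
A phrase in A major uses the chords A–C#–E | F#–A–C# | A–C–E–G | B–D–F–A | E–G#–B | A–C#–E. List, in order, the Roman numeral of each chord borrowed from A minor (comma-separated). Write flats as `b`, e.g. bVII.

i7, iiø7

The diatonic triads in A major are A, Bm, C#m, D, E, F#m, G#dim. A–C#–E = A, F#–A–C# = F#m and E–G#–B = E all belong to that set. But A–C–E–G is foreign: the diatonic I on degree 1 is A, whereas Am7 comes from A minor. It is labeled i7. B–D–F–A is not: scale degree 2 in A major carries Bm (ii). In A minor the chord on that degree is Bm7b5, so here it functions as iiø7, borrowed from the parallel minor.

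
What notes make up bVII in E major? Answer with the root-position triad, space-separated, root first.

Scale degree 7 in E major is D#. bVII uses the lowered form, D, taken from E minor. In E minor the chord on D is D–F#–A.

D F# A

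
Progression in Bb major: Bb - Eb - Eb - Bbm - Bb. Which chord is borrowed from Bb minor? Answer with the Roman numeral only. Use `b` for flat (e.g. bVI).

Bb major has the diatonic set Bb, Cm, Dm, Eb, F, Gm, Adim. Bb and Eb are both diatonic. Bbm (Bb–Db–F) is not: scale degree 1 in Bb major carries Bb (I). In Bb minor the chord on that degree is Bbm, so here it functions as i, borrowed from the parallel minor.

i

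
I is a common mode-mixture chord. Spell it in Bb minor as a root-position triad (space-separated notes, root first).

Bb D F

The root, Bb, is scale degree 1 — the same note in Bb minor and Bb major; only the chord quality changes. Stacking thirds in Bb major on Bb gives Bb–D–F.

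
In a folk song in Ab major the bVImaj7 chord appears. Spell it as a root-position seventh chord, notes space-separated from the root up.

Scale degree 6 in Ab major is F. bVImaj7 uses the lowered form, Fb, taken from Ab minor. Building the major-seventh chord from the parallel minor on Fb: Fb–Ab–Cb–Eb.

Fb Ab Cb Eb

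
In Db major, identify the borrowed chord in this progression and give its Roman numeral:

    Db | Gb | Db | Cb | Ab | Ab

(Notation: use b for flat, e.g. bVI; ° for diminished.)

bVII

The diatonic triads in Db major are Db, Ebm, Fm, Gb, Ab, Bbm, Cdim. Db, Gb and Ab all belong to that set. Cb (Cb–Eb–Gb) doesn't fit — on degree 7 Db major would have Cdim (vii°). Cb is the degree-7 chord of Db minor, so it is the borrowed bVII.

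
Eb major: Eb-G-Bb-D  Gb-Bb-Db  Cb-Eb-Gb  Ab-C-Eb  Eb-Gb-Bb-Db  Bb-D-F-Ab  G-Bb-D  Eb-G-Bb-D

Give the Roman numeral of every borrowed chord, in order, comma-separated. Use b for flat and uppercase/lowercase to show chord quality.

bIII, bVI, i7

Eb major has the diatonic set Eb, Fm, Gm, Ab, Bb, Cm, Ddim. Eb–G–Bb–D = Ebmaj7, Ab–C–Eb = Ab, Bb–D–F–Ab = Bb7 and G–Bb–D = Gm all belong to that set. But Gb–Bb–Db is foreign: the diatonic iii on degree 3 is Gm, whereas Gb comes from Eb minor. It is labeled bIII. But Cb–Eb–Gb is foreign: the diatonic vi on degree 6 is Cm, whereas Cb comes from Eb minor. It is labeled bVI. But Eb–Gb–Bb–Db is foreign: the diatonic I on degree 1 is Eb, whereas Ebm7 comes from Eb minor. It is labeled i7.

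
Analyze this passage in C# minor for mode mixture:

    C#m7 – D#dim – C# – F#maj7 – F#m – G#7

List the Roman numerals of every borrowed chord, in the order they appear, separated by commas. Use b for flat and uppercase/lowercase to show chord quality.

I, IVmaj7

The diatonic triads in C# minor (with V from harmonic minor) are C#m, D#dim, E, F#m, G#, A, B. C#m7, D#dim, F#m and G#7 are all diatonic. C# (C#–E#–G#) is not: scale degree 1 in C# minor carries C#m (i). In C# major the chord on that degree is C#, so here it functions as I, borrowed from the parallel major. F#maj7 (F#–A#–C#–E#) is not: scale degree 4 in C# minor carries F#m (iv). In C# major the chord on that degree is F#maj7, so here it functions as IVmaj7, borrowed from the parallel major.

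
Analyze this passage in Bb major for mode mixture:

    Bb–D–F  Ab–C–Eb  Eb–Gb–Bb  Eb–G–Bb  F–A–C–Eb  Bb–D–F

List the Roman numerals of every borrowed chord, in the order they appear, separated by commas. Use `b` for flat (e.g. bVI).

The diatonic triads in Bb major are Bb, Cm, Dm, Eb, F, Gm, Adim. Bb–D–F = Bb, Eb–G–Bb = Eb and F–A–C–Eb = F7 are all diatonic. Ab–C–Eb doesn't fit — on degree 7 Bb major would have Adim (vii°). Ab is the degree-7 chord of Bb minor, so it is the borrowed bVII. Eb–Gb–Bb doesn't fit — on degree 4 Bb major would have Eb (IV). Ebm is the degree-4 chord of Bb minor, so it is the borrowed iv.

bVII, iv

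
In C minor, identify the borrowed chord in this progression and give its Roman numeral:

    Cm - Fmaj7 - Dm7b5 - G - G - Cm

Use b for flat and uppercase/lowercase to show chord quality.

IVmaj7

C minor has the diatonic set Cm, Ddim, Eb, Fm, G, Ab, Bb (with V from harmonic minor). Cm, Dm7b5 and G all belong to that set. Fmaj7 (F–A–C–E) doesn't fit — on degree 4 C minor would have Fm (iv). Fmaj7 is the degree-4 chord of C major, so it is the borrowed IVmaj7.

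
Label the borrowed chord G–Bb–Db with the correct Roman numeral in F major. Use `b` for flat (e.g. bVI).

ii°

G is scale degree 2 in F major. The diatonic chord on degree 2 would be Gm (ii), but G–Bb–Db is the diminished chord from F minor. As a borrowed chord it is labeled ii°.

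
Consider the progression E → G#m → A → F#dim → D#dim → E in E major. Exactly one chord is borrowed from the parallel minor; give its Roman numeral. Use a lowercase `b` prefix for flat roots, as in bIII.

ii°

E major has the diatonic set E, F#m, G#m, A, B, C#m, D#dim. E, G#m, A and D#dim all belong to that set. But F#dim (F#–A–C) is foreign: the diatonic ii on degree 2 is F#m, whereas F#dim comes from E minor. It is labeled ii°.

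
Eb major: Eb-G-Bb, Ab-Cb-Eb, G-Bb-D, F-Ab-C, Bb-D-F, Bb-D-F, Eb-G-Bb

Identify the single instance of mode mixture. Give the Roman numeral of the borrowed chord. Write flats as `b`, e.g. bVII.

Eb major has the diatonic set Eb, Fm, Gm, Ab, Bb, Cm, Ddim. Of the given chords, Eb–G–Bb = Eb, G–Bb–D = Gm, F–Ab–C = Fm and Bb–D–F = Bb are diatonic. Ab–Cb–Eb is not: scale degree 4 in Eb major carries Ab (IV). In Eb minor the chord on that degree is Abm, so here it functions as iv, borrowed from the parallel minor.

iv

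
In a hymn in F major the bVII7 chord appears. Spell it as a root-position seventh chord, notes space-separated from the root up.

Scale degree 7 in F major is E. bVII7 uses the lowered form, Eb, taken from F minor. Building the dominant-seventh chord from the parallel minor on Eb: Eb–G–Bb–Db.

Eb G Bb Db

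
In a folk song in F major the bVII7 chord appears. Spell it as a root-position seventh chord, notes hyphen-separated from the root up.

bVII7 is built on the lowered scale degree 7. In F major degree 7 is E; lowered it becomes Eb. Building the dominant-seventh chord from the parallel minor on Eb: Eb–G–Bb–Db.

Eb-G-Bb-Db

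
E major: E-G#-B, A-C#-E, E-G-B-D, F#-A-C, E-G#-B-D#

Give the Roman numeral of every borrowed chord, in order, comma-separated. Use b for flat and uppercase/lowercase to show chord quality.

The diatonic triads in E major are E, F#m, G#m, A, B, C#m, D#dim. Of the given chords, E–G#–B = E, A–C#–E = A and E–G#–B–D# = Emaj7 are diatonic. E–G–B–D doesn't fit — on degree 1 E major would have E (I). Em7 is the degree-1 chord of E minor, so it is the borrowed i7. F#–A–C is not: scale degree 2 in E major carries F#m (ii). In E minor the chord on that degree is F#dim, so here it functions as ii°, borrowed from the parallel minor.

i7, ii°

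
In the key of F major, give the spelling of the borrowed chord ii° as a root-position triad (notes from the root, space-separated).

The root, G, is scale degree 2 — the same note in F major and F minor; only the chord quality changes. Building the diminished chord from the parallel minor on G: G–Bb–Db.

G Bb Db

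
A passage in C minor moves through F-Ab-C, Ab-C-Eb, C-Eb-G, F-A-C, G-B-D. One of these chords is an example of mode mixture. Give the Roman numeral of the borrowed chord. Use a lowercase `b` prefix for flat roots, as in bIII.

IV

In C minor (with V from harmonic minor) the diatonic chords are Cm, Ddim, Eb, Fm, G, Ab, Bb. F–Ab–C = Fm, Ab–C–Eb = Ab, C–Eb–G = Cm and G–B–D = G all belong to that set. F–A–C doesn't fit — on degree 4 C minor would have Fm (iv). F is the degree-4 chord of C major, so it is the borrowed IV.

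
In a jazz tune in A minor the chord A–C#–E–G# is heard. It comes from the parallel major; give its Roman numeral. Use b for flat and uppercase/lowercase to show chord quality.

The root A is the diatonic 1st degree of A minor; the borrowing shows in the chord quality. A–C#–E–G# is a major-seventh chord — the form found in A major, not the diatonic i (Am). Borrowed into A minor it is written Imaj7.

Imaj7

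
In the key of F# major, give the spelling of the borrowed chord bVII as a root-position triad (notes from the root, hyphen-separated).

E-G#-B

Scale degree 7 in F# major is E#. bVII uses the lowered form, E, taken from F# minor. Building the major chord from the parallel minor on E: E–G#–B.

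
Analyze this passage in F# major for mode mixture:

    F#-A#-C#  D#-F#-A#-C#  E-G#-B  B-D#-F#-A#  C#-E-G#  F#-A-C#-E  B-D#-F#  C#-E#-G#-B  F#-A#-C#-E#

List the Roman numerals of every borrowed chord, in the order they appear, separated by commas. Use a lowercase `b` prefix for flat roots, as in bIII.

bVII, v, i7

In F# major the diatonic chords are F#, G#m, A#m, B, C#, D#m, E#dim. F#–A#–C# = F#, D#–F#–A#–C# = D#m7, B–D#–F#–A# = Bmaj7, B–D#–F# = B, C#–E#–G#–B = C#7 and F#–A#–C#–E# = F#maj7 all belong to that set. But E–G#–B is foreign: the diatonic vii° on degree 7 is E#dim, whereas E comes from F# minor. It is labeled bVII. But C#–E–G# is foreign: the diatonic V on degree 5 is C#, whereas C#m comes from F# minor. It is labeled v. But F#–A–C#–E is foreign: the diatonic I on degree 1 is F#, whereas F#m7 comes from F# minor. It is labeled i7.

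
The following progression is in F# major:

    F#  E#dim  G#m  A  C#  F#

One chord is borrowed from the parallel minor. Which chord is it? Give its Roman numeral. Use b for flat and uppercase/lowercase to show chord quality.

F# major has the diatonic set F#, G#m, A#m, B, C#, D#m, E#dim. F#, E#dim, G#m and C# are all diatonic. But A (A–C#–E) is foreign: the diatonic iii on degree 3 is A#m, whereas A comes from F# minor. It is labeled bIII.

bIII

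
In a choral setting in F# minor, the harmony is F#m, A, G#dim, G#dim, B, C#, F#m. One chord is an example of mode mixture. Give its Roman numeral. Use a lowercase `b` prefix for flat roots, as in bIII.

IV

In F# minor (with V from harmonic minor) the diatonic chords are F#m, G#dim, A, Bm, C#, D, E. F#m, A, G#dim and C# are all diatonic. B (B–D#–F#) doesn't fit — on degree 4 F# minor would have Bm (iv). B is the degree-4 chord of F# major, so it is the borrowed IV.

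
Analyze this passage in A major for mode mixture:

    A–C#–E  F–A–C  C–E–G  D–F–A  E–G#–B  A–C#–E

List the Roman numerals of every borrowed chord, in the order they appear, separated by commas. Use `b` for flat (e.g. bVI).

bVI, bIII, iv

A major has the diatonic set A, Bm, C#m, D, E, F#m, G#dim. A–C#–E = A and E–G#–B = E both belong to that set. F–A–C doesn't fit — on degree 6 A major would have F#m (vi). F is the degree-6 chord of A minor, so it is the borrowed bVI. C–E–G is not: scale degree 3 in A major carries C#m (iii). In A minor the chord on that degree is C, so here it functions as bIII, borrowed from the parallel minor. D–F–A doesn't fit — on degree 4 A major would have D (IV). Dm is the degree-4 chord of A minor, so it is the borrowed iv.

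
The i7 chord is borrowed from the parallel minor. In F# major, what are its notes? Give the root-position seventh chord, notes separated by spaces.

F# A C# E

i7 is built on scale degree 1, which is F# in both F# major and its parallel. In F# minor the chord on F# is F#–A–C#–E.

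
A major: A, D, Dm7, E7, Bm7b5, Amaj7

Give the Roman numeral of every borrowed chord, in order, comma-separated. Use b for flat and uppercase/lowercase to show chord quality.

In A major the diatonic chords are A, Bm, C#m, D, E, F#m, G#dim. A, D, E7 and Amaj7 all belong to that set. Dm7 (D–F–A–C) is not: scale degree 4 in A major carries D (IV). In A minor the chord on that degree is Dm7, so here it functions as iv7, borrowed from the parallel minor. But Bm7b5 (B–D–F–A) is foreign: the diatonic ii on degree 2 is Bm, whereas Bm7b5 comes from A minor. It is labeled iiø7.

iv7, iiø7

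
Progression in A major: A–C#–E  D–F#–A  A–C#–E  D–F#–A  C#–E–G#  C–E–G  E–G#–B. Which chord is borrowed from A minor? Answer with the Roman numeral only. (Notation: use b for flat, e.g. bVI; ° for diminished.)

bIII

A major has the diatonic set A, Bm, C#m, D, E, F#m, G#dim. A–C#–E = A, D–F#–A = D, C#–E–G# = C#m and E–G#–B = E are all diatonic. C–E–G is not: scale degree 3 in A major carries C#m (iii). In A minor the chord on that degree is C, so here it functions as bIII, borrowed from the parallel minor.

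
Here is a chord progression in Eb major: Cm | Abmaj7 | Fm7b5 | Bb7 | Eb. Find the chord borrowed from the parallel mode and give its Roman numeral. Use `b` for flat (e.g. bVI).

Eb major has the diatonic set Eb, Fm, Gm, Ab, Bb, Cm, Ddim. Of the given chords, Cm, Abmaj7, Bb7 and Eb are diatonic. Fm7b5 (F–Ab–Cb–Eb) doesn't fit — on degree 2 Eb major would have Fm (ii). Fm7b5 is the degree-2 chord of Eb minor, so it is the borrowed iiø7.

iiø7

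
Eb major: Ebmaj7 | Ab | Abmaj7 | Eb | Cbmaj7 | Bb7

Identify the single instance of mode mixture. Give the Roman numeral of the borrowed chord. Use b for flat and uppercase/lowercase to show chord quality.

The diatonic triads in Eb major are Eb, Fm, Gm, Ab, Bb, Cm, Ddim. Of the given chords, Ebmaj7, Ab, Abmaj7, Eb and Bb7 are diatonic. Cbmaj7 (Cb–Eb–Gb–Bb) is not: scale degree 6 in Eb major carries Cm (vi). In Eb minor the chord on that degree is Cbmaj7, so here it functions as bVImaj7, borrowed from the parallel minor.

bVImaj7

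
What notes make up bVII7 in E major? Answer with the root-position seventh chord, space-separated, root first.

D F# A C

The root of bVII7 is the lowered 7th degree: D# becomes D. Building the dominant-seventh chord from the parallel minor on D: D–F#–A–C.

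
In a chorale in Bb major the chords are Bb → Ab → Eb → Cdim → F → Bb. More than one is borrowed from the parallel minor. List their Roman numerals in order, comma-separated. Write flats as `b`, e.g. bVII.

In Bb major the diatonic chords are Bb, Cm, Dm, Eb, F, Gm, Adim. Bb, Eb and F are all diatonic. Ab (Ab–C–Eb) doesn't fit — on degree 7 Bb major would have Adim (vii°). Ab is the degree-7 chord of Bb minor, so it is the borrowed bVII. But Cdim (C–Eb–Gb) is foreign: the diatonic ii on degree 2 is Cm, whereas Cdim comes from Bb minor. It is labeled ii°.

bVII, ii°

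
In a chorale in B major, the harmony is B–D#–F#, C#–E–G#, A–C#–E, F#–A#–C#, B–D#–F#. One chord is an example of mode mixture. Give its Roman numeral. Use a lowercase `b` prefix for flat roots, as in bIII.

bVII

The diatonic triads in B major are B, C#m, D#m, E, F#, G#m, A#dim. B–D#–F# = B, C#–E–G# = C#m and F#–A#–C# = F# all belong to that set. A–C#–E is not: scale degree 7 in B major carries A#dim (vii°). In B minor the chord on that degree is A, so here it functions as bVII, borrowed from the parallel minor.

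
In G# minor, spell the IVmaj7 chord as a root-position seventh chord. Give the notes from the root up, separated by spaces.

IVmaj7 is built on scale degree 4, which is C# in both G# minor and its parallel. Stacking thirds in G# major on C# gives C#–E#–G#–B#.

C# E# G# B#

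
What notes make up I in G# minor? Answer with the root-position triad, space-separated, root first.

G# B# D#

The root, G#, is scale degree 1 — the same note in G# minor and G# major; only the chord quality changes. Stacking thirds in G# major on G# gives G#–B#–D#.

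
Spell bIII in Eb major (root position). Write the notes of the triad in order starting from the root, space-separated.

Gb Bb Db

Scale degree 3 in Eb major is G. bIII uses the lowered form, Gb, taken from Eb minor. Building the major chord from the parallel minor on Gb: Gb–Bb–Db.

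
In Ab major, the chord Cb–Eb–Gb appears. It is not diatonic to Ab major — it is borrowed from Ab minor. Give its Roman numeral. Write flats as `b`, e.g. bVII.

The root Cb is the lowered 3rd scale degree — diatonically Ab major has C there. Cb–Eb–Gb is a major chord — the form found in Ab minor, not the diatonic iii (Cm). Borrowed into Ab major it is written bIII.

bIII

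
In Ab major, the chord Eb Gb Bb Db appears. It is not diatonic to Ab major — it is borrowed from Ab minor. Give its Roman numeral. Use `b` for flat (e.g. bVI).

Eb is scale degree 5 in Ab major. Diatonically Ab major has Eb (V) on that degree; Eb–Gb–Bb–Db is instead the minor-seventh chord native to Ab minor, so it takes the label v7.

v7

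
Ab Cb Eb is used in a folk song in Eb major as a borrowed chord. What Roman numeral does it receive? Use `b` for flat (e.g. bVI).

iv

Ab is scale degree 4 in Eb major. Ab–Cb–Eb is a minor chord — the form found in Eb minor, not the diatonic IV (Ab). Borrowed into Eb major it is written iv.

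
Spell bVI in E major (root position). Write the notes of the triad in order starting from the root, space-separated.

C E G

The root of bVI is the lowered 6th degree: C# becomes C. Stacking thirds in E minor on C gives C–E–G.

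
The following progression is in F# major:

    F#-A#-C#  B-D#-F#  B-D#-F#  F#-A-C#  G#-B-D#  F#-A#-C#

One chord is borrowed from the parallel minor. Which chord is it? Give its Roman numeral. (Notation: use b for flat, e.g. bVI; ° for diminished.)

i

In F# major the diatonic chords are F#, G#m, A#m, B, C#, D#m, E#dim. F#–A#–C# = F#, B–D#–F# = B and G#–B–D# = G#m are all diatonic. F#–A–C# is not: scale degree 1 in F# major carries F# (I). In F# minor the chord on that degree is F#m, so here it functions as i, borrowed from the parallel minor.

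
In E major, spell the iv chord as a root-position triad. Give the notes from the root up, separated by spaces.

A C E

iv is built on scale degree 4, which is A in both E major and its parallel. In E minor the chord on A is A–C–E.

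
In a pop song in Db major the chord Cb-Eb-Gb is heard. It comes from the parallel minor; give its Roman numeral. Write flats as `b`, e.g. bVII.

bVII

The root Cb is the lowered 7th scale degree — diatonically Db major has C there. The diatonic chord on degree 7 would be Cdim (vii°), but Cb–Eb–Gb is the major chord from Db minor. As a borrowed chord it is labeled bVII.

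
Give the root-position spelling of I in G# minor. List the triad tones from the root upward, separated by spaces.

I is built on scale degree 1, which is G# in both G# minor and its parallel. Stacking thirds in G# major on G# gives G#–B#–D#.

G# B# D#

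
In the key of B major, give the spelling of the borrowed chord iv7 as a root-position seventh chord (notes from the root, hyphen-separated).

E-G-B-D

The root, E, is scale degree 4 — the same note in B major and B minor; only the chord quality changes. Building the minor-seventh chord from the parallel minor on E: E–G–B–D.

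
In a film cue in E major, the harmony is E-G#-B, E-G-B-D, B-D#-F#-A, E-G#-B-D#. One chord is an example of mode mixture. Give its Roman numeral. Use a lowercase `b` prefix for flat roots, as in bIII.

i7

E major has the diatonic set E, F#m, G#m, A, B, C#m, D#dim. Of the given chords, E–G#–B = E, B–D#–F#–A = B7 and E–G#–B–D# = Emaj7 are diatonic. E–G–B–D is not: scale degree 1 in E major carries E (I). In E minor the chord on that degree is Em7, so here it functions as i7, borrowed from the parallel minor.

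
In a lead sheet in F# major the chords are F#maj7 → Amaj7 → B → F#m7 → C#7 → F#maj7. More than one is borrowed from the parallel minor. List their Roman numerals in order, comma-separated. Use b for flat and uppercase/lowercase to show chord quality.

bIIImaj7, i7

F# major has the diatonic set F#, G#m, A#m, B, C#, D#m, E#dim. Of the given chords, F#maj7, B and C#7 are diatonic. But Amaj7 (A–C#–E–G#) is foreign: the diatonic iii on degree 3 is A#m, whereas Amaj7 comes from F# minor. It is labeled bIIImaj7. F#m7 (F#–A–C#–E) is not: scale degree 1 in F# major carries F# (I). In F# minor the chord on that degree is F#m7, so here it functions as i7, borrowed from the parallel minor.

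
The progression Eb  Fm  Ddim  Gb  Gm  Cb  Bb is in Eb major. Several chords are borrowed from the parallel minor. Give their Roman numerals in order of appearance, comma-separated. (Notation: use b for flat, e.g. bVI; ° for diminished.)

bIII, bVI

In Eb major the diatonic chords are Eb, Fm, Gm, Ab, Bb, Cm, Ddim. Eb, Fm, Ddim, Gm and Bb all belong to that set. But Gb (Gb–Bb–Db) is foreign: the diatonic iii on degree 3 is Gm, whereas Gb comes from Eb minor. It is labeled bIII. Cb (Cb–Eb–Gb) doesn't fit — on degree 6 Eb major would have Cm (vi). Cb is the degree-6 chord of Eb minor, so it is the borrowed bVI.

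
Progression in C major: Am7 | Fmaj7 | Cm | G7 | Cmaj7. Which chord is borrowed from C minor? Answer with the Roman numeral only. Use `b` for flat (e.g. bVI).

i

In C major the diatonic chords are C, Dm, Em, F, G, Am, Bdim. Am7, Fmaj7, G7 and Cmaj7 all belong to that set. Cm (C–Eb–G) is not: scale degree 1 in C major carries C (I). In C minor the chord on that degree is Cm, so here it functions as i, borrowed from the parallel minor.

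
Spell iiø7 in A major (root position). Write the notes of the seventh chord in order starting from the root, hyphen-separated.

B-D-F-A

iiø7 is built on scale degree 2, which is B in both A major and its parallel. In A minor the chord on B is B–D–F–A.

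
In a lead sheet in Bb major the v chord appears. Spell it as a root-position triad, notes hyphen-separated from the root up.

v is built on scale degree 5, which is F in both Bb major and its parallel. Stacking thirds in Bb minor on F gives F–Ab–C.

F-Ab-C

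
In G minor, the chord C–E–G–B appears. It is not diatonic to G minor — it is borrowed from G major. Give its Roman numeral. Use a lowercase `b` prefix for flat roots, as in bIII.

C is scale degree 4 in G minor. Diatonically G minor has Cm (iv) on that degree; C–E–G–B is instead the major-seventh chord native to G major, so it takes the label IVmaj7.

IVmaj7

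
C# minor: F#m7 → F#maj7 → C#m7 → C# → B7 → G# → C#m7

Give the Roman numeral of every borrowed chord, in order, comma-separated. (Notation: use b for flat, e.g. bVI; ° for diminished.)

IVmaj7, I

The diatonic triads in C# minor (with V from harmonic minor) are C#m, D#dim, E, F#m, G#, A, B. Of the given chords, F#m7, C#m7, B7 and G# are diatonic. F#maj7 (F#–A#–C#–E#) doesn't fit — on degree 4 C# minor would have F#m (iv). F#maj7 is the degree-4 chord of C# major, so it is the borrowed IVmaj7. C# (C#–E#–G#) doesn't fit — on degree 1 C# minor would have C#m (i). C# is the degree-1 chord of C# major, so it is the borrowed I.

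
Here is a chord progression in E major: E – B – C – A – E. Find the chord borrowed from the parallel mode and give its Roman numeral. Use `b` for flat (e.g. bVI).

The diatonic triads in E major are E, F#m, G#m, A, B, C#m, D#dim. E, B and A are all diatonic. But C (C–E–G) is foreign: the diatonic vi on degree 6 is C#m, whereas C comes from E minor. It is labeled bVI.

bVI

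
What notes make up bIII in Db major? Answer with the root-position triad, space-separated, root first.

The root of bIII is the lowered 3rd degree: F becomes Fb. In Db minor the chord on Fb is Fb–Ab–Cb.

Fb Ab Cb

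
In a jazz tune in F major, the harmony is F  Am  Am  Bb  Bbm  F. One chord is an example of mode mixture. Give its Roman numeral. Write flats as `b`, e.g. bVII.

iv

The diatonic triads in F major are F, Gm, Am, Bb, C, Dm, Edim. Of the given chords, F, Am and Bb are diatonic. Bbm (Bb–Db–F) doesn't fit — on degree 4 F major would have Bb (IV). Bbm is the degree-4 chord of F minor, so it is the borrowed iv.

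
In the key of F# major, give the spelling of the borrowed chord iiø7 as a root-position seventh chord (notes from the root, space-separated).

G# B D F#

iiø7 is built on scale degree 2, which is G# in both F# major and its parallel. In F# minor the chord on G# is G#–B–D–F#.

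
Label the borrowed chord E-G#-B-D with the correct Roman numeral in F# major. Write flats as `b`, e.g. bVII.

The root E is the lowered 7th scale degree — diatonically F# major has E# there. The diatonic chord on degree 7 would be E#dim (vii°), but E–G#–B–D is the dominant-seventh chord from F# minor. As a borrowed chord it is labeled bVII7.

bVII7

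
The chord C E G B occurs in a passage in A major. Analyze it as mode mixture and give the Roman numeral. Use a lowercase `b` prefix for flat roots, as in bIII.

C is the lowered form of scale degree 3 in A major (the diatonic degree 3 is C#). Diatonically A major has C#m (iii) on that degree; C–E–G–B is instead the major-seventh chord native to A minor, so it takes the label bIIImaj7.

bIIImaj7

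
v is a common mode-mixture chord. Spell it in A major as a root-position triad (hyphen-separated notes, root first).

E-G-B

The root, E, is scale degree 5 — the same note in A major and A minor; only the chord quality changes. Building the minor chord from the parallel minor on E: E–G–B.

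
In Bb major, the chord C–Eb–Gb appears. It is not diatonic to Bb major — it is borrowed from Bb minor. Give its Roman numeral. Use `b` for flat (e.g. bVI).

The root C is the diatonic 2nd degree of Bb major; the borrowing shows in the chord quality. The diatonic chord on degree 2 would be Cm (ii), but C–Eb–Gb is the diminished chord from Bb minor. As a borrowed chord it is labeled ii°.

ii°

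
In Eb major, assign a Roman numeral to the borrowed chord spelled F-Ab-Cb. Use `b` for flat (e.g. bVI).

The root F is the diatonic 2nd degree of Eb major; the borrowing shows in the chord quality. The diatonic chord on degree 2 would be Fm (ii), but F–Ab–Cb is the diminished chord from Eb minor. As a borrowed chord it is labeled ii°.

ii°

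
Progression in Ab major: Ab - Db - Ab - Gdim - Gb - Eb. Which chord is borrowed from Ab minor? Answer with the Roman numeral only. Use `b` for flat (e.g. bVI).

The diatonic triads in Ab major are Ab, Bbm, Cm, Db, Eb, Fm, Gdim. Ab, Db, Gdim and Eb are all diatonic. Gb (Gb–Bb–Db) is not: scale degree 7 in Ab major carries Gdim (vii°). In Ab minor the chord on that degree is Gb, so here it functions as bVII, borrowed from the parallel minor.

bVII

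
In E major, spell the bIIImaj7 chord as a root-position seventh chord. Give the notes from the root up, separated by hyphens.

Scale degree 3 in E major is G#. bIIImaj7 uses the lowered form, G, taken from E minor. In E minor the chord on G is G–B–D–F#.

G-B-D-F#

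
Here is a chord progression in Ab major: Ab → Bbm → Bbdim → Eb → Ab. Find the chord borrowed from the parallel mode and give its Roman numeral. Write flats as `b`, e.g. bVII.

In Ab major the diatonic chords are Ab, Bbm, Cm, Db, Eb, Fm, Gdim. Ab, Bbm and Eb are all diatonic. Bbdim (Bb–Db–Fb) doesn't fit — on degree 2 Ab major would have Bbm (ii). Bbdim is the degree-2 chord of Ab minor, so it is the borrowed ii°.

ii°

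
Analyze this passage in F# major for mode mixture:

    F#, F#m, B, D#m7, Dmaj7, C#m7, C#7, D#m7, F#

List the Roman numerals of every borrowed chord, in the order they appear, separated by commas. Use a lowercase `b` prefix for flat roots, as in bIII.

i, bVImaj7, v7

The diatonic triads in F# major are F#, G#m, A#m, B, C#, D#m, E#dim. F#, B, D#m7 and C#7 all belong to that set. But F#m (F#–A–C#) is foreign: the diatonic I on degree 1 is F#, whereas F#m comes from F# minor. It is labeled i. Dmaj7 (D–F#–A–C#) is not: scale degree 6 in F# major carries D#m (vi). In F# minor the chord on that degree is Dmaj7, so here it functions as bVImaj7, borrowed from the parallel minor. But C#m7 (C#–E–G#–B) is foreign: the diatonic V on degree 5 is C#, whereas C#m7 comes from F# minor. It is labeled v7.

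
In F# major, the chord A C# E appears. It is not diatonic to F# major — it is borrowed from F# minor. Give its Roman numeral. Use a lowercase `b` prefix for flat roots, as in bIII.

bIII

In F# major scale degree 3 is A#; A is its lowered form, from F# minor. The diatonic chord on degree 3 would be A#m (iii), but A–C#–E is the major chord from F# minor. As a borrowed chord it is labeled bIII.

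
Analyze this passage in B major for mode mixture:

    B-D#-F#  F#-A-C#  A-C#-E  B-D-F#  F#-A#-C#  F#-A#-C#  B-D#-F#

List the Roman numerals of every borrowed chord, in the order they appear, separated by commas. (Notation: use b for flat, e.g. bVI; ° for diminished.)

v, bVII, i

B major has the diatonic set B, C#m, D#m, E, F#, G#m, A#dim. B–D#–F# = B and F#–A#–C# = F# are both diatonic. F#–A–C# is not: scale degree 5 in B major carries F# (V). In B minor the chord on that degree is F#m, so here it functions as v, borrowed from the parallel minor. A–C#–E is not: scale degree 7 in B major carries A#dim (vii°). In B minor the chord on that degree is A, so here it functions as bVII, borrowed from the parallel minor. But B–D–F# is foreign: the diatonic I on degree 1 is B, whereas Bm comes from B minor. It is labeled i.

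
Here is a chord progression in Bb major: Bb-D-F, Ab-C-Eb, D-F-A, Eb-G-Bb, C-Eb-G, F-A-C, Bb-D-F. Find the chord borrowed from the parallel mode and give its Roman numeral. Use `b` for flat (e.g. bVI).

Bb major has the diatonic set Bb, Cm, Dm, Eb, F, Gm, Adim. Bb–D–F = Bb, D–F–A = Dm, Eb–G–Bb = Eb, C–Eb–G = Cm and F–A–C = F all belong to that set. But Ab–C–Eb is foreign: the diatonic vii° on degree 7 is Adim, whereas Ab comes from Bb minor. It is labeled bVII.

bVII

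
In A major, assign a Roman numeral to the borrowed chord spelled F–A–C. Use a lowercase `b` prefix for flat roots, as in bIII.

The root F is the lowered 6th scale degree — diatonically A major has F# there. Diatonically A major has F#m (vi) on that degree; F–A–C is instead the major chord native to A minor, so it takes the label bVI.

bVI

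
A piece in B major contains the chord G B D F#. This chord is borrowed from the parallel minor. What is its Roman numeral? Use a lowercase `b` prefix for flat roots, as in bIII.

In B major scale degree 6 is G#; G is its lowered form, from B minor. Diatonically B major has G#m (vi) on that degree; G–B–D–F# is instead the major-seventh chord native to B minor, so it takes the label bVImaj7.

bVImaj7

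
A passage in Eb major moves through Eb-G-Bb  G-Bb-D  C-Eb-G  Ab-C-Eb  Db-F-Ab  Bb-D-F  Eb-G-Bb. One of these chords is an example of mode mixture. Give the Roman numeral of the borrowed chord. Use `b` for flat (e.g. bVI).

Eb major has the diatonic set Eb, Fm, Gm, Ab, Bb, Cm, Ddim. Eb–G–Bb = Eb, G–Bb–D = Gm, C–Eb–G = Cm, Ab–C–Eb = Ab and Bb–D–F = Bb are all diatonic. Db–F–Ab is not: scale degree 7 in Eb major carries Ddim (vii°). In Eb minor the chord on that degree is Db, so here it functions as bVII, borrowed from the parallel minor.

bVII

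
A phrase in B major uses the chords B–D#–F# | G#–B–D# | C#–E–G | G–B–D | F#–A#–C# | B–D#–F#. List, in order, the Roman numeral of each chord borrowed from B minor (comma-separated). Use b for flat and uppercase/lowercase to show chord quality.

ii°, bVI

B major has the diatonic set B, C#m, D#m, E, F#, G#m, A#dim. B–D#–F# = B, G#–B–D# = G#m and F#–A#–C# = F# all belong to that set. C#–E–G is not: scale degree 2 in B major carries C#m (ii). In B minor the chord on that degree is C#dim, so here it functions as ii°, borrowed from the parallel minor. G–B–D doesn't fit — on degree 6 B major would have G#m (vi). G is the degree-6 chord of B minor, so it is the borrowed bVI.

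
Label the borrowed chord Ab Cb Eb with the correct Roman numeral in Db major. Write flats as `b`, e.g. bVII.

v

The root Ab is the diatonic 5th degree of Db major; the borrowing shows in the chord quality. Diatonically Db major has Ab (V) on that degree; Ab–Cb–Eb is instead the minor chord native to Db minor, so it takes the label v.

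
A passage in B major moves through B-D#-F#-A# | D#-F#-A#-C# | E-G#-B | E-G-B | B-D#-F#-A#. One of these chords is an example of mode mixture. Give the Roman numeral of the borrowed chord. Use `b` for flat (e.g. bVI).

In B major the diatonic chords are B, C#m, D#m, E, F#, G#m, A#dim. B–D#–F#–A# = Bmaj7, D#–F#–A#–C# = D#m7 and E–G#–B = E are all diatonic. E–G–B doesn't fit — on degree 4 B major would have E (IV). Em is the degree-4 chord of B minor, so it is the borrowed iv.

iv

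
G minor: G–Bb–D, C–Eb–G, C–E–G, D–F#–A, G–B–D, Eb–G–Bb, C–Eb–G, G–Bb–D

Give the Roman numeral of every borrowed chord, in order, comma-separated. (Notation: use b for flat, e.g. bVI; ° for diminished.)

G minor has the diatonic set Gm, Adim, Bb, Cm, D, Eb, F (with V from harmonic minor). Of the given chords, G–Bb–D = Gm, C–Eb–G = Cm, D–F#–A = D and Eb–G–Bb = Eb are diatonic. C–E–G doesn't fit — on degree 4 G minor would have Cm (iv). C is the degree-4 chord of G major, so it is the borrowed IV. G–B–D doesn't fit — on degree 1 G minor would have Gm (i). G is the degree-1 chord of G major, so it is the borrowed I.

IV, I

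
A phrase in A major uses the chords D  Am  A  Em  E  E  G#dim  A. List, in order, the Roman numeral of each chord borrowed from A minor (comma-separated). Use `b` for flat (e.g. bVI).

In A major the diatonic chords are A, Bm, C#m, D, E, F#m, G#dim. D, A, E and G#dim all belong to that set. Am (A–C–E) doesn't fit — on degree 1 A major would have A (I). Am is the degree-1 chord of A minor, so it is the borrowed i. Em (E–G–B) doesn't fit — on degree 5 A major would have E (V). Em is the degree-5 chord of A minor, so it is the borrowed v.

i, v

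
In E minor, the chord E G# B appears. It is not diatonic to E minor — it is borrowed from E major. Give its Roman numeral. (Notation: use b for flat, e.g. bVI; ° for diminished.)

I

E is scale degree 1 in E minor. Diatonically E minor has Em (i) on that degree; E–G#–B is instead the major chord native to E major, so it takes the label I.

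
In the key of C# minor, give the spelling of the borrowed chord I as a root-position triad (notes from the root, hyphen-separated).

I is built on scale degree 1, which is C# in both C# minor and its parallel. Stacking thirds in C# major on C# gives C#–E#–G#.

C#-E#-G#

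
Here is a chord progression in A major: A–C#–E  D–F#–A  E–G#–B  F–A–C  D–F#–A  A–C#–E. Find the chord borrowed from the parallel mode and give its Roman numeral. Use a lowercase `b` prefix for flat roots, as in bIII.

The diatonic triads in A major are A, Bm, C#m, D, E, F#m, G#dim. Of the given chords, A–C#–E = A, D–F#–A = D and E–G#–B = E are diatonic. F–A–C doesn't fit — on degree 6 A major would have F#m (vi). F is the degree-6 chord of A minor, so it is the borrowed bVI.

bVI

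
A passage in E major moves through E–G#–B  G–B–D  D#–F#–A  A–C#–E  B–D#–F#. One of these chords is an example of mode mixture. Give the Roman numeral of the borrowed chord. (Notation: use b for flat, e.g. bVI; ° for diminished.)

bIII

In E major the diatonic chords are E, F#m, G#m, A, B, C#m, D#dim. E–G#–B = E, D#–F#–A = D#dim, A–C#–E = A and B–D#–F# = B are all diatonic. But G–B–D is foreign: the diatonic iii on degree 3 is G#m, whereas G comes from E minor. It is labeled bIII.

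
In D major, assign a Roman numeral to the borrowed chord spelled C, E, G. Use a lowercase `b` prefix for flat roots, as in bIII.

bVII

In D major scale degree 7 is C#; C is its lowered form, from D minor. Diatonically D major has C#dim (vii°) on that degree; C–E–G is instead the major chord native to D minor, so it takes the label bVII.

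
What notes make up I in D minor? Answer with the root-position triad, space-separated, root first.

I is built on scale degree 1, which is D in both D minor and its parallel. In D major the chord on D is D–F#–A.

D F# A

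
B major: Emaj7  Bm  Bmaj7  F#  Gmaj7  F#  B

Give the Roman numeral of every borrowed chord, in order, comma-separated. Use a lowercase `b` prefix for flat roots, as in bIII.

i, bVImaj7

In B major the diatonic chords are B, C#m, D#m, E, F#, G#m, A#dim. Emaj7, Bmaj7, F# and B all belong to that set. Bm (B–D–F#) is not: scale degree 1 in B major carries B (I). In B minor the chord on that degree is Bm, so here it functions as i, borrowed from the parallel minor. But Gmaj7 (G–B–D–F#) is foreign: the diatonic vi on degree 6 is G#m, whereas Gmaj7 comes from B minor. It is labeled bVImaj7.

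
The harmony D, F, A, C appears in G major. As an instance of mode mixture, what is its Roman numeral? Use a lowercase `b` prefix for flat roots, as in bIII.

D is scale degree 5 in G major. Diatonically G major has D (V) on that degree; D–F–A–C is instead the minor-seventh chord native to G minor, so it takes the label v7.

v7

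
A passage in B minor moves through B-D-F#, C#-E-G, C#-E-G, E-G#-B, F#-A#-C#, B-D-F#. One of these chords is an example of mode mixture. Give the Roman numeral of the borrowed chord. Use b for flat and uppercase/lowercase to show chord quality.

B minor has the diatonic set Bm, C#dim, D, Em, F#, G, A (with V from harmonic minor). Of the given chords, B–D–F# = Bm, C#–E–G = C#dim and F#–A#–C# = F# are diatonic. But E–G#–B is foreign: the diatonic iv on degree 4 is Em, whereas E comes from B major. It is labeled IV.

IV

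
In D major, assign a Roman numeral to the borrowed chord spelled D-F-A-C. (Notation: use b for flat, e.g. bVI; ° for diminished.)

i7

D is scale degree 1 in D major. D–F–A–C is a minor-seventh chord — the form found in D minor, not the diatonic I (D). Borrowed into D major it is written i7.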